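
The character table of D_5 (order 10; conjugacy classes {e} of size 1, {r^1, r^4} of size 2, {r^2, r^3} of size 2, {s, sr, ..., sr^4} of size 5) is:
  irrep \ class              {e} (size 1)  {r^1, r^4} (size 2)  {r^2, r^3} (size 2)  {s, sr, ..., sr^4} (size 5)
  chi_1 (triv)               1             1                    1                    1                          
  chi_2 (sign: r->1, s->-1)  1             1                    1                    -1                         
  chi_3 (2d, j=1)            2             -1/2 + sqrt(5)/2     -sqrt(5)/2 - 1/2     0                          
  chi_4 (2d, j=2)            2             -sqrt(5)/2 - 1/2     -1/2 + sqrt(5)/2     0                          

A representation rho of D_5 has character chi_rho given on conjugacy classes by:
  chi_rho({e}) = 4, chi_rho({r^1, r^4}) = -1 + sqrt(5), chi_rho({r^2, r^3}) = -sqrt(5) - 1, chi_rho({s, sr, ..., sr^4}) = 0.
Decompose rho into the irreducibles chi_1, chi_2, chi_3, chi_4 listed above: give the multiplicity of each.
Multiplicities: chi_1: 0, chi_2: 0, chi_3: 2, chi_4: 0.

Derivation: Use <chi_rho, chi> = (1/|G|) sum_C |C| * chi_rho(C) * conj(chi(C)) with |G| = 10 for each irreducible chi in the table:
  <chi_rho, chi_1> = (1/10)[1*(4)*conj(1) + 2*(-1 + sqrt(5))*conj(1) + 2*(-sqrt(5) - 1)*conj(1) + 5*(0)*conj(1)]
      = (1/10)[(4) + (-2 + 2*sqrt(5)) + (-2*sqrt(5) - 2) + (0)] = 0/10 = 0
  <chi_rho, chi_2> = (1/10)[1*(4)*conj(1) + 2*(-1 + sqrt(5))*conj(1) + 2*(-sqrt(5) - 1)*conj(1) + 5*(0)*conj(-1)]
      = (1/10)[(4) + (-2 + 2*sqrt(5)) + (-2*sqrt(5) - 2) + (0)] = 0/10 = 0
  <chi_rho, chi_3> = (1/10)[1*(4)*conj(2) + 2*(-1 + sqrt(5))*conj(-1/2 + sqrt(5)/2) + 2*(-sqrt(5) - 1)*conj(-sqrt(5)/2 - 1/2) + 5*(0)*conj(0)]
      = (1/10)[(8) + (6 - 2*sqrt(5)) + (2*sqrt(5) + 6) + (0)] = 20/10 = 2
  <chi_rho, chi_4> = (1/10)[1*(4)*conj(2) + 2*(-1 + sqrt(5))*conj(-sqrt(5)/2 - 1/2) + 2*(-sqrt(5) - 1)*conj(-1/2 + sqrt(5)/2) + 5*(0)*conj(0)]
      = (1/10)[(8) + (-4) + (-4) + (0)] = 0/10 = 0
Dimension check: dim(rho) = sum (mult * dim) = 0*1 + 0*1 + 2*2 + 0*2 = 4 = chi_rho(e) = 4.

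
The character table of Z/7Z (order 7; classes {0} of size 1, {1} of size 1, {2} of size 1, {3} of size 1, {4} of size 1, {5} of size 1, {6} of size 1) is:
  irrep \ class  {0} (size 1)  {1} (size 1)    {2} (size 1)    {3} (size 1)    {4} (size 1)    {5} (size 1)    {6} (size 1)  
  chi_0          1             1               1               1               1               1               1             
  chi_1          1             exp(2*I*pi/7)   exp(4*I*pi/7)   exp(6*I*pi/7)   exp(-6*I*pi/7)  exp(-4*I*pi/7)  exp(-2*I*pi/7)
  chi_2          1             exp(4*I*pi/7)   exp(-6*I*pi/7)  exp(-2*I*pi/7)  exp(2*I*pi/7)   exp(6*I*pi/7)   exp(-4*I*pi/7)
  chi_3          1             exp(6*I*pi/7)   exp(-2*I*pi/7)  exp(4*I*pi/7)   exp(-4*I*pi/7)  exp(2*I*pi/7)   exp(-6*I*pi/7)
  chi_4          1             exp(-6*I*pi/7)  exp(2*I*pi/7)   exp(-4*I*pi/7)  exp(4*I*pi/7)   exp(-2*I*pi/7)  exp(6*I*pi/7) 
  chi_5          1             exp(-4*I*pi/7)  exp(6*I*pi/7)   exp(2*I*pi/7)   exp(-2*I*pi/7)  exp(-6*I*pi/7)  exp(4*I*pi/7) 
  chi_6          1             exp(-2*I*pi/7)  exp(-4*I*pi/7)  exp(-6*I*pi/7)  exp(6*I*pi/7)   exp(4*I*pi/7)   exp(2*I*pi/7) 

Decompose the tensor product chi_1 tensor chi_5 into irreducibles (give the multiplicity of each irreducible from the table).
chi_1 tensor chi_5 = chi_6 (all other irreducibles have multiplicity 0).

Justification: The character of a tensor product is the pointwise product (chi_1 * chi_5)(C) = chi_1(C) * chi_5(C):
  {0}: (1)*(1), {1}: (exp(2*I*pi/7))*(exp(-4*I*pi/7)), {2}: (exp(4*I*pi/7))*(exp(6*I*pi/7)), {3}: (exp(6*I*pi/7))*(exp(2*I*pi/7)), {4}: (exp(-6*I*pi/7))*(exp(-2*I*pi/7)), {5}: (exp(-4*I*pi/7))*(exp(-6*I*pi/7)), {6}: (exp(-2*I*pi/7))*(exp(4*I*pi/7))
so (chi_1 * chi_5) takes values
  {0} -> 1, {1} -> exp(-2*I*pi/7), {2} -> exp(-4*I*pi/7), {3} -> exp(-6*I*pi/7), {4} -> exp(6*I*pi/7), {5} -> exp(4*I*pi/7), {6} -> exp(2*I*pi/7).
Now take the inner product of this character with each irreducible chi from the table, <chi_1*chi_5, chi> = (1/7) sum_C |C| (chi_1*chi_5)(C) conj(chi(C)):
  <chi_1*chi_5, chi_0> = (1/7)[1*(1)*conj(1) + 1*(exp(-2*I*pi/7))*conj(1) + 1*(exp(-4*I*pi/7))*conj(1) + 1*(exp(-6*I*pi/7))*conj(1) + 1*(exp(6*I*pi/7))*conj(1) + 1*(exp(4*I*pi/7))*conj(1) + 1*(exp(2*I*pi/7))*conj(1)]
      = (1/7)[(1) + (exp(-2*I*pi/7)) + (exp(-4*I*pi/7)) + (exp(-6*I*pi/7)) + (exp(6*I*pi/7)) + (exp(4*I*pi/7)) + (exp(2*I*pi/7))] = 0/7 = 0
  <chi_1*chi_5, chi_1> = (1/7)[1*(1)*conj(1) + 1*(exp(-2*I*pi/7))*conj(exp(2*I*pi/7)) + 1*(exp(-4*I*pi/7))*conj(exp(4*I*pi/7)) + 1*(exp(-6*I*pi/7))*conj(exp(6*I*pi/7)) + 1*(exp(6*I*pi/7))*conj(exp(-6*I*pi/7)) + 1*(exp(4*I*pi/7))*conj(exp(-4*I*pi/7)) + 1*(exp(2*I*pi/7))*conj(exp(-2*I*pi/7))]
      = (1/7)[(1) + (exp(-4*I*pi/7)) + (exp(6*I*pi/7)) + (exp(2*I*pi/7)) + (exp(-2*I*pi/7)) + (exp(-6*I*pi/7)) + (exp(4*I*pi/7))] = 0/7 = 0
  <chi_1*chi_5, chi_2> = (1/7)[1*(1)*conj(1) + 1*(exp(-2*I*pi/7))*conj(exp(4*I*pi/7)) + 1*(exp(-4*I*pi/7))*conj(exp(-6*I*pi/7)) + 1*(exp(-6*I*pi/7))*conj(exp(-2*I*pi/7)) + 1*(exp(6*I*pi/7))*conj(exp(2*I*pi/7)) + 1*(exp(4*I*pi/7))*conj(exp(6*I*pi/7)) + 1*(exp(2*I*pi/7))*conj(exp(-4*I*pi/7))]
      = (1/7)[(1) + (exp(-6*I*pi/7)) + (exp(2*I*pi/7)) + (exp(-4*I*pi/7)) + (exp(4*I*pi/7)) + (exp(-2*I*pi/7)) + (exp(6*I*pi/7))] = 0/7 = 0
  <chi_1*chi_5, chi_3> = (1/7)[1*(1)*conj(1) + 1*(exp(-2*I*pi/7))*conj(exp(6*I*pi/7)) + 1*(exp(-4*I*pi/7))*conj(exp(-2*I*pi/7)) + 1*(exp(-6*I*pi/7))*conj(exp(4*I*pi/7)) + 1*(exp(6*I*pi/7))*conj(exp(-4*I*pi/7)) + 1*(exp(4*I*pi/7))*conj(exp(2*I*pi/7)) + 1*(exp(2*I*pi/7))*conj(exp(-6*I*pi/7))]
      = (1/7)[(1) + (exp(6*I*pi/7)) + (exp(-2*I*pi/7)) + (exp(4*I*pi/7)) + (exp(-4*I*pi/7)) + (exp(2*I*pi/7)) + (exp(-6*I*pi/7))] = 0/7 = 0
  <chi_1*chi_5, chi_4> = (1/7)[1*(1)*conj(1) + 1*(exp(-2*I*pi/7))*conj(exp(-6*I*pi/7)) + 1*(exp(-4*I*pi/7))*conj(exp(2*I*pi/7)) + 1*(exp(-6*I*pi/7))*conj(exp(-4*I*pi/7)) + 1*(exp(6*I*pi/7))*conj(exp(4*I*pi/7)) + 1*(exp(4*I*pi/7))*conj(exp(-2*I*pi/7)) + 1*(exp(2*I*pi/7))*conj(exp(6*I*pi/7))]
      = (1/7)[(1) + (exp(4*I*pi/7)) + (exp(-6*I*pi/7)) + (exp(-2*I*pi/7)) + (exp(2*I*pi/7)) + (exp(6*I*pi/7)) + (exp(-4*I*pi/7))] = 0/7 = 0
  <chi_1*chi_5, chi_5> = (1/7)[1*(1)*conj(1) + 1*(exp(-2*I*pi/7))*conj(exp(-4*I*pi/7)) + 1*(exp(-4*I*pi/7))*conj(exp(6*I*pi/7)) + 1*(exp(-6*I*pi/7))*conj(exp(2*I*pi/7)) + 1*(exp(6*I*pi/7))*conj(exp(-2*I*pi/7)) + 1*(exp(4*I*pi/7))*conj(exp(-6*I*pi/7)) + 1*(exp(2*I*pi/7))*conj(exp(4*I*pi/7))]
      = (1/7)[(1) + (exp(2*I*pi/7)) + (exp(4*I*pi/7)) + (exp(6*I*pi/7)) + (exp(-6*I*pi/7)) + (exp(-4*I*pi/7)) + (exp(-2*I*pi/7))] = 0/7 = 0
  <chi_1*chi_5, chi_6> = (1/7)[1*(1)*conj(1) + 1*(exp(-2*I*pi/7))*conj(exp(-2*I*pi/7)) + 1*(exp(-4*I*pi/7))*conj(exp(-4*I*pi/7)) + 1*(exp(-6*I*pi/7))*conj(exp(-6*I*pi/7)) + 1*(exp(6*I*pi/7))*conj(exp(6*I*pi/7)) + 1*(exp(4*I*pi/7))*conj(exp(4*I*pi/7)) + 1*(exp(2*I*pi/7))*conj(exp(2*I*pi/7))]
      = (1/7)[(1) + (1) + (1) + (1) + (1) + (1) + (1)] = 7/7 = 1
(Exp terms are combined using exp(i*s)*conj(exp(i*t)) = exp(i*(s-t)), and sums of them are collapsed using the identity that for every m > 1 the m distinct m-th roots of unity sum to 0, e.g. 1 + exp(2*I*pi/3) + exp(-2*I*pi/3) = 0.)
Hence the multiplicities are chi_6: 1. Dimension check: dim(chi_1)*dim(chi_5) = 1*1 = 1 and sum (mult * dim) = 1*1 = 1.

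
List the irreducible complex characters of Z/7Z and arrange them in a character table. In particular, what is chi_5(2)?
Character table of Z/7Z (irreps indexed chi_0,...,chi_6 with chi_k(m) = zeta_7^(k*m), zeta_7 = exp(2*pi*i/7)):
  irrep \ class  {0} (size 1)  {1} (size 1)    {2} (size 1)    {3} (size 1)    {4} (size 1)    {5} (size 1)    {6} (size 1)  
  chi_0          1             1               1               1               1               1               1             
  chi_1          1             exp(2*I*pi/7)   exp(4*I*pi/7)   exp(6*I*pi/7)   exp(-6*I*pi/7)  exp(-4*I*pi/7)  exp(-2*I*pi/7)
  chi_2          1             exp(4*I*pi/7)   exp(-6*I*pi/7)  exp(-2*I*pi/7)  exp(2*I*pi/7)   exp(6*I*pi/7)   exp(-4*I*pi/7)
  chi_3          1             exp(6*I*pi/7)   exp(-2*I*pi/7)  exp(4*I*pi/7)   exp(-4*I*pi/7)  exp(2*I*pi/7)   exp(-6*I*pi/7)
  chi_4          1             exp(-6*I*pi/7)  exp(2*I*pi/7)   exp(-4*I*pi/7)  exp(4*I*pi/7)   exp(-2*I*pi/7)  exp(6*I*pi/7) 
  chi_5          1             exp(-4*I*pi/7)  exp(6*I*pi/7)   exp(2*I*pi/7)   exp(-2*I*pi/7)  exp(-6*I*pi/7)  exp(4*I*pi/7) 
  chi_6          1             exp(-2*I*pi/7)  exp(-4*I*pi/7)  exp(-6*I*pi/7)  exp(6*I*pi/7)   exp(4*I*pi/7)   exp(2*I*pi/7) 

Spot check: chi_5(2) = zeta_7^(5*2) = zeta_7^10 = exp(6*I*pi/7).

Reasoning: Z/7Z is abelian, so all 7 irreducible complex representations are 1-dimensional. They are given by chi_k(m) = zeta_7^(k*m) for k = 0,...,6. Row orthogonality: sum_m chi_k(m) conj(chi_l(m)) = 7 * [k = l].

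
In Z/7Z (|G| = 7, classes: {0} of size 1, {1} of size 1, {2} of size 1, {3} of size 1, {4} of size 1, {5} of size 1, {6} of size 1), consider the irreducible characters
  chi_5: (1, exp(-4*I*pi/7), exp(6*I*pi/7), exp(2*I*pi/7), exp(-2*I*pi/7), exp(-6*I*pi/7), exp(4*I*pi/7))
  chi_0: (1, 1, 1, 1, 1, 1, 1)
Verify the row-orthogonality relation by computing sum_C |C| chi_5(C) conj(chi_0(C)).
Sum = 0; so <chi_5, chi_0> = 0 (distinct irreducibles are orthogonal).

Why: Compute term by term over conjugacy classes (|C| * chi_5(C) * conj(chi_0(C))):
  1*(1)*conj(1) + 1*(exp(-4*I*pi/7))*conj(1) + 1*(exp(6*I*pi/7))*conj(1) + 1*(exp(2*I*pi/7))*conj(1) + 1*(exp(-2*I*pi/7))*conj(1) + 1*(exp(-6*I*pi/7))*conj(1) + 1*(exp(4*I*pi/7))*conj(1)
  = (1) + (exp(-4*I*pi/7)) + (exp(6*I*pi/7)) + (exp(2*I*pi/7)) + (exp(-2*I*pi/7)) + (exp(-6*I*pi/7)) + (exp(4*I*pi/7))
  = 0.
(Exp terms are combined using exp(i*s)*conj(exp(i*t)) = exp(i*(s-t)), and sums of them are collapsed using the identity that for every m > 1 the m distinct m-th roots of unity sum to 0, e.g. 1 + exp(2*I*pi/3) + exp(-2*I*pi/3) = 0.)
Dividing by |G| = 7 gives 0/7 = 0, matching the row-orthogonality relation <chi_5, chi_0> = [chi_5 = chi_0].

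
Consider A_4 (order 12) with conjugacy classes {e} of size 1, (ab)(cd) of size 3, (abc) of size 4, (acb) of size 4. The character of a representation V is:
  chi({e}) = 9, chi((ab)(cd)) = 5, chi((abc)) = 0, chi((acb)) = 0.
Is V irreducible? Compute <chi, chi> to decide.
Not irreducible (reducible): <chi, chi> = 13 > 1.

Derivation: <chi, chi> = (1/|G|) sum_C |C| * |chi(C)|^2 = (1/12)[1*|9|^2 + 3*|5|^2 + 4*|0|^2 + 4*|0|^2]
  = (1/12)[(81) + (75) + (0) + (0)] = 156/12 = 13.
(Exp terms are combined using exp(i*s)*conj(exp(i*t)) = exp(i*(s-t)), and sums of them are collapsed using the identity that for every m > 1 the m distinct m-th roots of unity sum to 0, e.g. 1 + exp(2*I*pi/3) + exp(-2*I*pi/3) = 0.)
A character is irreducible iff <chi, chi> = 1, so this representation is reducible.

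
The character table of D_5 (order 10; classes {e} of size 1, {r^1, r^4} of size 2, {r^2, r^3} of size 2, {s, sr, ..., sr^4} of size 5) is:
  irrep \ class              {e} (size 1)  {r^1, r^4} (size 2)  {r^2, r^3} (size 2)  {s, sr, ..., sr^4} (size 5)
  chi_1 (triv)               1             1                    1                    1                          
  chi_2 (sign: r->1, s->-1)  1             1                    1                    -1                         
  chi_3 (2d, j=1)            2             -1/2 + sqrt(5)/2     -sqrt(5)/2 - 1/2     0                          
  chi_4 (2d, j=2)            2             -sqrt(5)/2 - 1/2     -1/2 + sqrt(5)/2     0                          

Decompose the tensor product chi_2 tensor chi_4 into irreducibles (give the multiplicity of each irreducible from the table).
chi_2 tensor chi_4 = chi_4 (all other irreducibles have multiplicity 0).

Reasoning: The character of a tensor product is the pointwise product (chi_2 * chi_4)(C) = chi_2(C) * chi_4(C):
  {e}: (1)*(2), {r^1, r^4}: (1)*(-sqrt(5)/2 - 1/2), {r^2, r^3}: (1)*(-1/2 + sqrt(5)/2), {s, sr, ..., sr^4}: (-1)*(0)
so (chi_2 * chi_4) takes values
  {e} -> 2, {r^1, r^4} -> -sqrt(5)/2 - 1/2, {r^2, r^3} -> -1/2 + sqrt(5)/2, {s, sr, ..., sr^4} -> 0.
Now take the inner product of this character with each irreducible chi from the table, <chi_2*chi_4, chi> = (1/10) sum_C |C| (chi_2*chi_4)(C) conj(chi(C)):
  <chi_2*chi_4, chi_1> = (1/10)[1*(2)*conj(1) + 2*(-sqrt(5)/2 - 1/2)*conj(1) + 2*(-1/2 + sqrt(5)/2)*conj(1) + 5*(0)*conj(1)]
      = (1/10)[(2) + (-sqrt(5) - 1) + (-1 + sqrt(5)) + (0)] = 0/10 = 0
  <chi_2*chi_4, chi_2> = (1/10)[1*(2)*conj(1) + 2*(-sqrt(5)/2 - 1/2)*conj(1) + 2*(-1/2 + sqrt(5)/2)*conj(1) + 5*(0)*conj(-1)]
      = (1/10)[(2) + (-sqrt(5) - 1) + (-1 + sqrt(5)) + (0)] = 0/10 = 0
  <chi_2*chi_4, chi_3> = (1/10)[1*(2)*conj(2) + 2*(-sqrt(5)/2 - 1/2)*conj(-1/2 + sqrt(5)/2) + 2*(-1/2 + sqrt(5)/2)*conj(-sqrt(5)/2 - 1/2) + 5*(0)*conj(0)]
      = (1/10)[(4) + (-2) + (-2) + (0)] = 0/10 = 0
  <chi_2*chi_4, chi_4> = (1/10)[1*(2)*conj(2) + 2*(-sqrt(5)/2 - 1/2)*conj(-sqrt(5)/2 - 1/2) + 2*(-1/2 + sqrt(5)/2)*conj(-1/2 + sqrt(5)/2) + 5*(0)*conj(0)]
      = (1/10)[(4) + (sqrt(5) + 3) + (3 - sqrt(5)) + (0)] = 10/10 = 1
Hence the multiplicities are chi_4: 1. Dimension check: dim(chi_2)*dim(chi_4) = 1*2 = 2 and sum (mult * dim) = 1*2 = 2.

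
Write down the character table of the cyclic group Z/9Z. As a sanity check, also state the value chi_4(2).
Character table of Z/9Z (irreps indexed chi_0,...,chi_8 with chi_k(m) = zeta_9^(k*m), zeta_9 = exp(2*pi*i/9)):
  irrep \ class  {0} (size 1)  {1} (size 1)    {2} (size 1)    {3} (size 1)    {4} (size 1)    {5} (size 1)    {6} (size 1)    {7} (size 1)    {8} (size 1)  
  chi_0          1             1               1               1               1               1               1               1               1             
  chi_1          1             exp(2*I*pi/9)   exp(4*I*pi/9)   exp(2*I*pi/3)   exp(8*I*pi/9)   exp(-8*I*pi/9)  exp(-2*I*pi/3)  exp(-4*I*pi/9)  exp(-2*I*pi/9)
  chi_2          1             exp(4*I*pi/9)   exp(8*I*pi/9)   exp(-2*I*pi/3)  exp(-2*I*pi/9)  exp(2*I*pi/9)   exp(2*I*pi/3)   exp(-8*I*pi/9)  exp(-4*I*pi/9)
  chi_3          1             exp(2*I*pi/3)   exp(-2*I*pi/3)  1               exp(2*I*pi/3)   exp(-2*I*pi/3)  1               exp(2*I*pi/3)   exp(-2*I*pi/3)
  chi_4          1             exp(8*I*pi/9)   exp(-2*I*pi/9)  exp(2*I*pi/3)   exp(-4*I*pi/9)  exp(4*I*pi/9)   exp(-2*I*pi/3)  exp(2*I*pi/9)   exp(-8*I*pi/9)
  chi_5          1             exp(-8*I*pi/9)  exp(2*I*pi/9)   exp(-2*I*pi/3)  exp(4*I*pi/9)   exp(-4*I*pi/9)  exp(2*I*pi/3)   exp(-2*I*pi/9)  exp(8*I*pi/9) 
  chi_6          1             exp(-2*I*pi/3)  exp(2*I*pi/3)   1               exp(-2*I*pi/3)  exp(2*I*pi/3)   1               exp(-2*I*pi/3)  exp(2*I*pi/3) 
  chi_7          1             exp(-4*I*pi/9)  exp(-8*I*pi/9)  exp(2*I*pi/3)   exp(2*I*pi/9)   exp(-2*I*pi/9)  exp(-2*I*pi/3)  exp(8*I*pi/9)   exp(4*I*pi/9) 
  chi_8          1             exp(-2*I*pi/9)  exp(-4*I*pi/9)  exp(-2*I*pi/3)  exp(-8*I*pi/9)  exp(8*I*pi/9)   exp(2*I*pi/3)   exp(4*I*pi/9)   exp(2*I*pi/9) 

Spot check: chi_4(2) = zeta_9^(4*2) = zeta_9^8 = exp(-2*I*pi/9).

Why: Z/9Z is abelian, so all 9 irreducible complex representations are 1-dimensional. They are given by chi_k(m) = zeta_9^(k*m) for k = 0,...,8. Row orthogonality: sum_m chi_k(m) conj(chi_l(m)) = 9 * [k = l].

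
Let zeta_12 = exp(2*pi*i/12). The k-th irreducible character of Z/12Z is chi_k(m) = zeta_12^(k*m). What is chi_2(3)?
chi_2(3) = zeta_12^6 = -1

Details: chi_2(3) = zeta_12^(2*3) = zeta_12^6. Since zeta_12^12 = 1, this equals zeta_12^6 = exp(2*pi*i*6/12) = -1.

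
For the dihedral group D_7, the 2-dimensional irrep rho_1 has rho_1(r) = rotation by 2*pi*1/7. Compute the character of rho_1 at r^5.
chi_{rho_1}(r^5) = 2*cos(2*pi*1*5/7) = -2*cos(3*pi/7)

Derivation: rho_1(r^5) is rotation by angle 2*pi*1*5/7, whose trace is 2*cos(2*pi*1*5/7) = -2*cos(3*pi/7).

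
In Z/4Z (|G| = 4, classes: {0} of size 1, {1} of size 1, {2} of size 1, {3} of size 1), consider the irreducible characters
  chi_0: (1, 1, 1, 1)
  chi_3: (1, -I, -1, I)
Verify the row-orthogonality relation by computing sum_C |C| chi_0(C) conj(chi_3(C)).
Sum = 0; so <chi_0, chi_3> = 0 (distinct irreducibles are orthogonal).

Argument: Compute term by term over conjugacy classes (|C| * chi_0(C) * conj(chi_3(C))):
  1*(1)*conj(1) + 1*(1)*conj(-I) + 1*(1)*conj(-1) + 1*(1)*conj(I)
  = (1) + (I) + (-1) + (-I)
  = 0.
(Exp terms are combined using exp(i*s)*conj(exp(i*t)) = exp(i*(s-t)), and sums of them are collapsed using the identity that for every m > 1 the m distinct m-th roots of unity sum to 0, e.g. 1 + exp(2*I*pi/3) + exp(-2*I*pi/3) = 0.)
Dividing by |G| = 4 gives 0/4 = 0, matching the row-orthogonality relation <chi_0, chi_3> = [chi_0 = chi_3].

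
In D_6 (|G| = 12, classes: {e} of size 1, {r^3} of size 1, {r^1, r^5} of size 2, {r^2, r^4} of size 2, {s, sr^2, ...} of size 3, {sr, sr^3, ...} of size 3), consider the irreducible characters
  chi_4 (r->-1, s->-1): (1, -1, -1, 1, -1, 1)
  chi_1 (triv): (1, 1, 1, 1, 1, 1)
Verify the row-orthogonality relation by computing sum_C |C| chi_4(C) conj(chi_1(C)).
Sum = 0; so <chi_4, chi_1> = 0 (distinct irreducibles are orthogonal).

Explanation: Compute term by term over conjugacy classes (|C| * chi_4(C) * conj(chi_1(C))):
  1*(1)*conj(1) + 1*(-1)*conj(1) + 2*(-1)*conj(1) + 2*(1)*conj(1) + 3*(-1)*conj(1) + 3*(1)*conj(1)
  = (1) + (-1) + (-2) + (2) + (-3) + (3)
  = 0.
Dividing by |G| = 12 gives 0/12 = 0, matching the row-orthogonality relation <chi_4, chi_1> = [chi_4 = chi_1].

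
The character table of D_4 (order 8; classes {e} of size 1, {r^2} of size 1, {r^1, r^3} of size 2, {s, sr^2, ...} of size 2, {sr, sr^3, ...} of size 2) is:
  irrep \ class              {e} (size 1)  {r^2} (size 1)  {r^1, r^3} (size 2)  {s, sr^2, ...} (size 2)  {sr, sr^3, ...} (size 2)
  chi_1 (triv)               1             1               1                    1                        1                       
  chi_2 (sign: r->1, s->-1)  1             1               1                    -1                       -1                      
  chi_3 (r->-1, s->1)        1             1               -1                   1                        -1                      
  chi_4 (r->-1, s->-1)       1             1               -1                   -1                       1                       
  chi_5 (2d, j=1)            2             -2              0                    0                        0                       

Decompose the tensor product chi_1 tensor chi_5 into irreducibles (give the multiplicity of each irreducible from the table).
chi_1 tensor chi_5 = chi_5 (all other irreducibles have multiplicity 0).

Justification: The character of a tensor product is the pointwise product (chi_1 * chi_5)(C) = chi_1(C) * chi_5(C):
  {e}: (1)*(2), {r^2}: (1)*(-2), {r^1, r^3}: (1)*(0), {s, sr^2, ...}: (1)*(0), {sr, sr^3, ...}: (1)*(0)
so (chi_1 * chi_5) takes values
  {e} -> 2, {r^2} -> -2, {r^1, r^3} -> 0, {s, sr^2, ...} -> 0, {sr, sr^3, ...} -> 0.
Now take the inner product of this character with each irreducible chi from the table, <chi_1*chi_5, chi> = (1/8) sum_C |C| (chi_1*chi_5)(C) conj(chi(C)):
  <chi_1*chi_5, chi_1> = (1/8)[1*(2)*conj(1) + 1*(-2)*conj(1) + 2*(0)*conj(1) + 2*(0)*conj(1) + 2*(0)*conj(1)]
      = (1/8)[(2) + (-2) + (0) + (0) + (0)] = 0/8 = 0
  <chi_1*chi_5, chi_2> = (1/8)[1*(2)*conj(1) + 1*(-2)*conj(1) + 2*(0)*conj(1) + 2*(0)*conj(-1) + 2*(0)*conj(-1)]
      = (1/8)[(2) + (-2) + (0) + (0) + (0)] = 0/8 = 0
  <chi_1*chi_5, chi_3> = (1/8)[1*(2)*conj(1) + 1*(-2)*conj(1) + 2*(0)*conj(-1) + 2*(0)*conj(1) + 2*(0)*conj(-1)]
      = (1/8)[(2) + (-2) + (0) + (0) + (0)] = 0/8 = 0
  <chi_1*chi_5, chi_4> = (1/8)[1*(2)*conj(1) + 1*(-2)*conj(1) + 2*(0)*conj(-1) + 2*(0)*conj(-1) + 2*(0)*conj(1)]
      = (1/8)[(2) + (-2) + (0) + (0) + (0)] = 0/8 = 0
  <chi_1*chi_5, chi_5> = (1/8)[1*(2)*conj(2) + 1*(-2)*conj(-2) + 2*(0)*conj(0) + 2*(0)*conj(0) + 2*(0)*conj(0)]
      = (1/8)[(4) + (4) + (0) + (0) + (0)] = 8/8 = 1
Hence the multiplicities are chi_5: 1. Dimension check: dim(chi_1)*dim(chi_5) = 1*2 = 2 and sum (mult * dim) = 1*2 = 2.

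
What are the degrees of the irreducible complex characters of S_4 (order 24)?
Dimensions: 1, 1, 2, 3, 3

Details: There are 5 irreducibles (= number of conjugacy classes). Their dimensions d_i satisfy sum d_i^2 = |G| = 24: 1 + 1 + 4 + 9 + 9 = 24.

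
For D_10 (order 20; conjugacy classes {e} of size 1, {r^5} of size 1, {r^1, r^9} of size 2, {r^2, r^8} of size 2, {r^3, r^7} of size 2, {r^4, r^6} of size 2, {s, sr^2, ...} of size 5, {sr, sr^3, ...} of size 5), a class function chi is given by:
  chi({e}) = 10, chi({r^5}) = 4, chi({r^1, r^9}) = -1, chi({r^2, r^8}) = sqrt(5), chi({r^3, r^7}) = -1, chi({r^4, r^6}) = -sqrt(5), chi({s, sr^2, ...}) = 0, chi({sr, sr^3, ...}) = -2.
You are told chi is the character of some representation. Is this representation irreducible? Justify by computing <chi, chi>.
Not irreducible (reducible): <chi, chi> = 8 > 1.

Details: <chi, chi> = (1/|G|) sum_C |C| * |chi(C)|^2 = (1/20)[1*|10|^2 + 1*|4|^2 + 2*|-1|^2 + 2*|sqrt(5)|^2 + 2*|-1|^2 + 2*|-sqrt(5)|^2 + 5*|0|^2 + 5*|-2|^2]
  = (1/20)[(100) + (16) + (2) + (10) + (2) + (10) + (0) + (20)] = 160/20 = 8.
A character is irreducible iff <chi, chi> = 1, so this representation is reducible.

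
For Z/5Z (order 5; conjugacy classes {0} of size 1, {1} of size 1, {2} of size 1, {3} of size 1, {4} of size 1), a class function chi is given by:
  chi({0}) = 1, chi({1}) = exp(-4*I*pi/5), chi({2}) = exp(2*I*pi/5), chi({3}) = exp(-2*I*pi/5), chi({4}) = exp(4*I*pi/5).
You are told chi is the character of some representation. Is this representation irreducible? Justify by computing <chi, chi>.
Irreducible: <chi, chi> = 1.

Details: <chi, chi> = (1/|G|) sum_C |C| * |chi(C)|^2 = (1/5)[1*|1|^2 + 1*|exp(-4*I*pi/5)|^2 + 1*|exp(2*I*pi/5)|^2 + 1*|exp(-2*I*pi/5)|^2 + 1*|exp(4*I*pi/5)|^2]
  = (1/5)[(1) + (1) + (1) + (1) + (1)] = 5/5 = 1.
(Exp terms are combined using exp(i*s)*conj(exp(i*t)) = exp(i*(s-t)), and sums of them are collapsed using the identity that for every m > 1 the m distinct m-th roots of unity sum to 0, e.g. 1 + exp(2*I*pi/3) + exp(-2*I*pi/3) = 0.)
A character is irreducible iff <chi, chi> = 1, so this representation is irreducible.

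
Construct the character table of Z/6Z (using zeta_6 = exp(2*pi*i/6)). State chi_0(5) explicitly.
Character table of Z/6Z (irreps indexed chi_0,...,chi_5 with chi_k(m) = zeta_6^(k*m), zeta_6 = exp(2*pi*i/6)):
  irrep \ class  {0} (size 1)  {1} (size 1)    {2} (size 1)    {3} (size 1)  {4} (size 1)    {5} (size 1)  
  chi_0          1             1               1               1             1               1             
  chi_1          1             exp(I*pi/3)     exp(2*I*pi/3)   -1            exp(-2*I*pi/3)  exp(-I*pi/3)  
  chi_2          1             exp(2*I*pi/3)   exp(-2*I*pi/3)  1             exp(2*I*pi/3)   exp(-2*I*pi/3)
  chi_3          1             -1              1               -1            1               -1            
  chi_4          1             exp(-2*I*pi/3)  exp(2*I*pi/3)   1             exp(-2*I*pi/3)  exp(2*I*pi/3) 
  chi_5          1             exp(-I*pi/3)    exp(-2*I*pi/3)  -1            exp(2*I*pi/3)   exp(I*pi/3)   

Spot check: chi_0(5) = zeta_6^(0*5) = zeta_6^0 = 1.

Derivation: Z/6Z is abelian, so all 6 irreducible complex representations are 1-dimensional. They are given by chi_k(m) = zeta_6^(k*m) for k = 0,...,5. Row orthogonality: sum_m chi_k(m) conj(chi_l(m)) = 6 * [k = l].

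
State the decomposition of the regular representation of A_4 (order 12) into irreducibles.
Each irreducible V_i of dimension d_i appears with multiplicity d_i, i.e. rho_reg = (direct sum over all irreducibles V_i) d_i V_i. The irreducible dimensions for A_4 are 1, 1, 1, 3: 3 irreducibles of dimension 1, each with multiplicity 1; 1 irreducible of dimension 3, with multiplicity 3. Total dimension 3*1*1 + 1*3*3 = 12 = |G|.

Solution. General theorem: in the regular representation of a finite group G, each irreducible appears with multiplicity equal to its dimension. Check: dim(rho_reg) = sum d_i^2 = 1 + 1 + 1 + 9 = 12 = |G|.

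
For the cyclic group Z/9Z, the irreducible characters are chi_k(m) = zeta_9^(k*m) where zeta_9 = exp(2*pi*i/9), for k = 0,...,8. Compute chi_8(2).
chi_8(2) = zeta_9^16 = exp(-4*I*pi/9)

Working: chi_8(2) = zeta_9^(8*2) = zeta_9^16. Since zeta_9^9 = 1, this equals zeta_9^7 = exp(2*pi*i*7/9) = exp(-4*I*pi/9).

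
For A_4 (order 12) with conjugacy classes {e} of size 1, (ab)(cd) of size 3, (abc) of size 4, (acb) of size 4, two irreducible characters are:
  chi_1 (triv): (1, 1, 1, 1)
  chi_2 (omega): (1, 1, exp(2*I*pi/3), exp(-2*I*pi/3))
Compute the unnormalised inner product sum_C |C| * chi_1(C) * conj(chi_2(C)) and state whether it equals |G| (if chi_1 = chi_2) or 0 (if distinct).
Sum = 0; so <chi_1, chi_2> = 0 (distinct irreducibles are orthogonal).

Solution. Compute term by term over conjugacy classes (|C| * chi_1(C) * conj(chi_2(C))):
  1*(1)*conj(1) + 3*(1)*conj(1) + 4*(1)*conj(exp(2*I*pi/3)) + 4*(1)*conj(exp(-2*I*pi/3))
  = (1) + (3) + (4*exp(-2*I*pi/3)) + (4*exp(2*I*pi/3))
  = 0.
(Exp terms are combined using exp(i*s)*conj(exp(i*t)) = exp(i*(s-t)), and sums of them are collapsed using the identity that for every m > 1 the m distinct m-th roots of unity sum to 0, e.g. 1 + exp(2*I*pi/3) + exp(-2*I*pi/3) = 0.)
Dividing by |G| = 12 gives 0/12 = 0, matching the row-orthogonality relation <chi_1, chi_2> = [chi_1 = chi_2].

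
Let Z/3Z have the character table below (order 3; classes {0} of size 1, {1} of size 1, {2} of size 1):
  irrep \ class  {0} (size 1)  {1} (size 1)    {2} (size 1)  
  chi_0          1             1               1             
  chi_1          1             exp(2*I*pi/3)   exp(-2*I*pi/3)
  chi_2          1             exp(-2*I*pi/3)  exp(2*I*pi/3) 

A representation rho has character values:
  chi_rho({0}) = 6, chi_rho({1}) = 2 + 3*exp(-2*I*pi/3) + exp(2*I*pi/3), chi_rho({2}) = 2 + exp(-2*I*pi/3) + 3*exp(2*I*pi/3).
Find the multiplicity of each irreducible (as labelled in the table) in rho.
Multiplicities: chi_0: 2, chi_1: 1, chi_2: 3.

Why: Use <chi_rho, chi> = (1/|G|) sum_C |C| * chi_rho(C) * conj(chi(C)) with |G| = 3 for each irreducible chi in the table:
  <chi_rho, chi_0> = (1/3)[1*(6)*conj(1) + 1*(2 + 3*exp(-2*I*pi/3) + exp(2*I*pi/3))*conj(1) + 1*(2 + exp(-2*I*pi/3) + 3*exp(2*I*pi/3))*conj(1)]
      = (1/3)[(6) + (2 + 3*exp(-2*I*pi/3) + exp(2*I*pi/3)) + (2 + exp(-2*I*pi/3) + 3*exp(2*I*pi/3))] = 6/3 = 2
  <chi_rho, chi_1> = (1/3)[1*(6)*conj(1) + 1*(2 + 3*exp(-2*I*pi/3) + exp(2*I*pi/3))*conj(exp(2*I*pi/3)) + 1*(2 + exp(-2*I*pi/3) + 3*exp(2*I*pi/3))*conj(exp(-2*I*pi/3))]
      = (1/3)[(6) + (1 + 2*exp(-2*I*pi/3) + 3*exp(2*I*pi/3)) + (1 + 3*exp(-2*I*pi/3) + 2*exp(2*I*pi/3))] = 3/3 = 1
  <chi_rho, chi_2> = (1/3)[1*(6)*conj(1) + 1*(2 + 3*exp(-2*I*pi/3) + exp(2*I*pi/3))*conj(exp(-2*I*pi/3)) + 1*(2 + exp(-2*I*pi/3) + 3*exp(2*I*pi/3))*conj(exp(2*I*pi/3))]
      = (1/3)[(6) + (3 + exp(-2*I*pi/3) + 2*exp(2*I*pi/3)) + (3 + 2*exp(-2*I*pi/3) + exp(2*I*pi/3))] = 9/3 = 3
(Exp terms are combined using exp(i*s)*conj(exp(i*t)) = exp(i*(s-t)), and sums of them are collapsed using the identity that for every m > 1 the m distinct m-th roots of unity sum to 0, e.g. 1 + exp(2*I*pi/3) + exp(-2*I*pi/3) = 0.)
Dimension check: dim(rho) = sum (mult * dim) = 2*1 + 1*1 + 3*1 = 6 = chi_rho(e) = 6.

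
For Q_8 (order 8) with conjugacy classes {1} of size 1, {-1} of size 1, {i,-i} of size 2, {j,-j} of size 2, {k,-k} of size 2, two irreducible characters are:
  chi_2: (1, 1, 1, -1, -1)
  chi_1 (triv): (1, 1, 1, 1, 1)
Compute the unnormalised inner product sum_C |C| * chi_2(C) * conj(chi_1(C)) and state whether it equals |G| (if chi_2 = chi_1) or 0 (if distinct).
Sum = 0; so <chi_2, chi_1> = 0 (distinct irreducibles are orthogonal).

Reasoning: Compute term by term over conjugacy classes (|C| * chi_2(C) * conj(chi_1(C))):
  1*(1)*conj(1) + 1*(1)*conj(1) + 2*(1)*conj(1) + 2*(-1)*conj(1) + 2*(-1)*conj(1)
  = (1) + (1) + (2) + (-2) + (-2)
  = 0.
Dividing by |G| = 8 gives 0/8 = 0, matching the row-orthogonality relation <chi_2, chi_1> = [chi_2 = chi_1].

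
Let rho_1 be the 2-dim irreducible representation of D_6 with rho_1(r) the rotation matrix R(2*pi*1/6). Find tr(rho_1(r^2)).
chi_{rho_1}(r^2) = 2*cos(2*pi*1*2/6) = -1

Why: rho_1(r^2) is rotation by angle 2*pi*1*2/6, whose trace is 2*cos(2*pi*1*2/6) = -1.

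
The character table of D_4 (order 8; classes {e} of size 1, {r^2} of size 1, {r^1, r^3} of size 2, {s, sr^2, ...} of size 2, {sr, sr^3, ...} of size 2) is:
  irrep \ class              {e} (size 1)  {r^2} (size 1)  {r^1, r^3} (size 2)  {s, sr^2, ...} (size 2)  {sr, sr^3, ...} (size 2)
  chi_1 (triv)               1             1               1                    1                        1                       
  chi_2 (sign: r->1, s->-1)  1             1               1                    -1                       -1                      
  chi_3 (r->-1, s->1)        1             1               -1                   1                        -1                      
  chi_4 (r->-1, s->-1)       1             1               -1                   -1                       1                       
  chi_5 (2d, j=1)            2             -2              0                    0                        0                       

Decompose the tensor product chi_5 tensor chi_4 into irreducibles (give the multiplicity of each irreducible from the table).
chi_5 tensor chi_4 = chi_5 (all other irreducibles have multiplicity 0).

Derivation: The character of a tensor product is the pointwise product (chi_5 * chi_4)(C) = chi_5(C) * chi_4(C):
  {e}: (2)*(1), {r^2}: (-2)*(1), {r^1, r^3}: (0)*(-1), {s, sr^2, ...}: (0)*(-1), {sr, sr^3, ...}: (0)*(1)
so (chi_5 * chi_4) takes values
  {e} -> 2, {r^2} -> -2, {r^1, r^3} -> 0, {s, sr^2, ...} -> 0, {sr, sr^3, ...} -> 0.
Now take the inner product of this character with each irreducible chi from the table, <chi_5*chi_4, chi> = (1/8) sum_C |C| (chi_5*chi_4)(C) conj(chi(C)):
  <chi_5*chi_4, chi_1> = (1/8)[1*(2)*conj(1) + 1*(-2)*conj(1) + 2*(0)*conj(1) + 2*(0)*conj(1) + 2*(0)*conj(1)]
      = (1/8)[(2) + (-2) + (0) + (0) + (0)] = 0/8 = 0
  <chi_5*chi_4, chi_2> = (1/8)[1*(2)*conj(1) + 1*(-2)*conj(1) + 2*(0)*conj(1) + 2*(0)*conj(-1) + 2*(0)*conj(-1)]
      = (1/8)[(2) + (-2) + (0) + (0) + (0)] = 0/8 = 0
  <chi_5*chi_4, chi_3> = (1/8)[1*(2)*conj(1) + 1*(-2)*conj(1) + 2*(0)*conj(-1) + 2*(0)*conj(1) + 2*(0)*conj(-1)]
      = (1/8)[(2) + (-2) + (0) + (0) + (0)] = 0/8 = 0
  <chi_5*chi_4, chi_4> = (1/8)[1*(2)*conj(1) + 1*(-2)*conj(1) + 2*(0)*conj(-1) + 2*(0)*conj(-1) + 2*(0)*conj(1)]
      = (1/8)[(2) + (-2) + (0) + (0) + (0)] = 0/8 = 0
  <chi_5*chi_4, chi_5> = (1/8)[1*(2)*conj(2) + 1*(-2)*conj(-2) + 2*(0)*conj(0) + 2*(0)*conj(0) + 2*(0)*conj(0)]
      = (1/8)[(4) + (4) + (0) + (0) + (0)] = 8/8 = 1
Hence the multiplicities are chi_5: 1. Dimension check: dim(chi_5)*dim(chi_4) = 2*1 = 2 and sum (mult * dim) = 1*2 = 2.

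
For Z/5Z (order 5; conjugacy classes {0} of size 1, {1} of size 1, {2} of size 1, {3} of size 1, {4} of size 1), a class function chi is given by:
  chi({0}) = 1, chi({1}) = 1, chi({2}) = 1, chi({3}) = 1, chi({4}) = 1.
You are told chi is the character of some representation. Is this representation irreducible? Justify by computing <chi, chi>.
Irreducible: <chi, chi> = 1.

Details: <chi, chi> = (1/|G|) sum_C |C| * |chi(C)|^2 = (1/5)[1*|1|^2 + 1*|1|^2 + 1*|1|^2 + 1*|1|^2 + 1*|1|^2]
  = (1/5)[(1) + (1) + (1) + (1) + (1)] = 5/5 = 1.
(Exp terms are combined using exp(i*s)*conj(exp(i*t)) = exp(i*(s-t)), and sums of them are collapsed using the identity that for every m > 1 the m distinct m-th roots of unity sum to 0, e.g. 1 + exp(2*I*pi/3) + exp(-2*I*pi/3) = 0.)
A character is irreducible iff <chi, chi> = 1, so this representation is irreducible.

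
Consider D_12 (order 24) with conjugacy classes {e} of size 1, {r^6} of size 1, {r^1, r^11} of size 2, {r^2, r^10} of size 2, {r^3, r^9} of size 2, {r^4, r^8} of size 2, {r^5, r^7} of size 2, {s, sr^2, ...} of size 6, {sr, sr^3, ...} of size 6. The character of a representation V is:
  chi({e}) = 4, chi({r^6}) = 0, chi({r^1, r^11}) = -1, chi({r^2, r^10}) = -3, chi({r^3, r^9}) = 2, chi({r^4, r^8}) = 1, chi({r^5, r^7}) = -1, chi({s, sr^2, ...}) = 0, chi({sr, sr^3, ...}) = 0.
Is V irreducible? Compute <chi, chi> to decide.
Not irreducible (reducible): <chi, chi> = 2 > 1.

Derivation: <chi, chi> = (1/|G|) sum_C |C| * |chi(C)|^2 = (1/24)[1*|4|^2 + 1*|0|^2 + 2*|-1|^2 + 2*|-3|^2 + 2*|2|^2 + 2*|1|^2 + 2*|-1|^2 + 6*|0|^2 + 6*|0|^2]
  = (1/24)[(16) + (0) + (2) + (18) + (8) + (2) + (2) + (0) + (0)] = 48/24 = 2.
A character is irreducible iff <chi, chi> = 1, so this representation is reducible.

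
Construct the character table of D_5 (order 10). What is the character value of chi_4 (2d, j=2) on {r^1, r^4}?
Conjugacy classes: {e} of size 1, {r^1, r^4} of size 2, {r^2, r^3} of size 2, {s, sr, ..., sr^4} of size 5.
Character table:
  irrep \ class              {e} (size 1)  {r^1, r^4} (size 2)  {r^2, r^3} (size 2)  {s, sr, ..., sr^4} (size 5)
  chi_1 (triv)               1             1                    1                    1                          
  chi_2 (sign: r->1, s->-1)  1             1                    1                    -1                         
  chi_3 (2d, j=1)            2             -1/2 + sqrt(5)/2     -sqrt(5)/2 - 1/2     0                          
  chi_4 (2d, j=2)            2             -sqrt(5)/2 - 1/2     -1/2 + sqrt(5)/2     0                          

Spot check: chi_4 (2d, j=2) on {r^1, r^4} = -sqrt(5)/2 - 1/2.

Why: D_5 has order 2*5 = 10 with 4 conjugacy classes, hence 4 irreducibles. Sum of squared dims 1 + 1 + 4 + 4 = 10 = |G|. Linear characters come from the abelianisation; the 2-dimensional irreps have character r^k -> 2*cos(2*pi*j*k/5), reflections -> 0.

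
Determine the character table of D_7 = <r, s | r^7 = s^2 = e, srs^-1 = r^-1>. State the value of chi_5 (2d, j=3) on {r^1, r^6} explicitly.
Conjugacy classes: {e} of size 1, {r^1, r^6} of size 2, {r^2, r^5} of size 2, {r^3, r^4} of size 2, {s, sr, ..., sr^6} of size 7.
Character table:
  irrep \ class              {e} (size 1)  {r^1, r^6} (size 2)  {r^2, r^5} (size 2)  {r^3, r^4} (size 2)  {s, sr, ..., sr^6} (size 7)
  chi_1 (triv)               1             1                    1                    1                    1                          
  chi_2 (sign: r->1, s->-1)  1             1                    1                    1                    -1                         
  chi_3 (2d, j=1)            2             2*cos(2*pi/7)        -2*cos(3*pi/7)       -2*cos(pi/7)         0                          
  chi_4 (2d, j=2)            2             -2*cos(3*pi/7)       -2*cos(pi/7)         2*cos(2*pi/7)        0                          
  chi_5 (2d, j=3)            2             -2*cos(pi/7)         2*cos(2*pi/7)        -2*cos(3*pi/7)       0                          

Spot check: chi_5 (2d, j=3) on {r^1, r^6} = -2*cos(pi/7).

Working: D_7 has order 2*7 = 14 with 5 conjugacy classes, hence 5 irreducibles. Sum of squared dims 1 + 1 + 4 + 4 + 4 = 14 = |G|. Linear characters come from the abelianisation; the 2-dimensional irreps have character r^k -> 2*cos(2*pi*j*k/7), reflections -> 0.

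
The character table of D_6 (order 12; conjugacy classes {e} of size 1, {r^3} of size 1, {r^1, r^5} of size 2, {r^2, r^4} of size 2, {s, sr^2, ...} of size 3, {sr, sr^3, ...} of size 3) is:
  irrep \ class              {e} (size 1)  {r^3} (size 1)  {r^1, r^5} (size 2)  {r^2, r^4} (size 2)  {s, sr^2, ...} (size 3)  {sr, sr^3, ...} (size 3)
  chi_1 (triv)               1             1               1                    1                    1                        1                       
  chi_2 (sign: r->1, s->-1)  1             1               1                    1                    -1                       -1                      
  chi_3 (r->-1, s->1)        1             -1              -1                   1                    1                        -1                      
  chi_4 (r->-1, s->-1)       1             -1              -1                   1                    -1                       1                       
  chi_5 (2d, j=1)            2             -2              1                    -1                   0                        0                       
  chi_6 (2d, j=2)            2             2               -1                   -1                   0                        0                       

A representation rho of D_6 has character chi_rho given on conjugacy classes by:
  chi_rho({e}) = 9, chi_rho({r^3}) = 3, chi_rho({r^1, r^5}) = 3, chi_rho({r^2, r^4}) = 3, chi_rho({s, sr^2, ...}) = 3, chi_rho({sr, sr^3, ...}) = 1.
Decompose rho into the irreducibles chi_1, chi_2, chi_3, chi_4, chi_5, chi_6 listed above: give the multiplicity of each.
Multiplicities: chi_1: 3, chi_2: 1, chi_3: 1, chi_4: 0, chi_5: 1, chi_6: 1.

Use <chi_rho, chi> = (1/|G|) sum_C |C| * chi_rho(C) * conj(chi(C)) with |G| = 12 for each irreducible chi in the table:
  <chi_rho, chi_1> = (1/12)[1*(9)*conj(1) + 1*(3)*conj(1) + 2*(3)*conj(1) + 2*(3)*conj(1) + 3*(3)*conj(1) + 3*(1)*conj(1)]
      = (1/12)[(9) + (3) + (6) + (6) + (9) + (3)] = 36/12 = 3
  <chi_rho, chi_2> = (1/12)[1*(9)*conj(1) + 1*(3)*conj(1) + 2*(3)*conj(1) + 2*(3)*conj(1) + 3*(3)*conj(-1) + 3*(1)*conj(-1)]
      = (1/12)[(9) + (3) + (6) + (6) + (-9) + (-3)] = 12/12 = 1
  <chi_rho, chi_3> = (1/12)[1*(9)*conj(1) + 1*(3)*conj(-1) + 2*(3)*conj(-1) + 2*(3)*conj(1) + 3*(3)*conj(1) + 3*(1)*conj(-1)]
      = (1/12)[(9) + (-3) + (-6) + (6) + (9) + (-3)] = 12/12 = 1
  <chi_rho, chi_4> = (1/12)[1*(9)*conj(1) + 1*(3)*conj(-1) + 2*(3)*conj(-1) + 2*(3)*conj(1) + 3*(3)*conj(-1) + 3*(1)*conj(1)]
      = (1/12)[(9) + (-3) + (-6) + (6) + (-9) + (3)] = 0/12 = 0
  <chi_rho, chi_5> = (1/12)[1*(9)*conj(2) + 1*(3)*conj(-2) + 2*(3)*conj(1) + 2*(3)*conj(-1) + 3*(3)*conj(0) + 3*(1)*conj(0)]
      = (1/12)[(18) + (-6) + (6) + (-6) + (0) + (0)] = 12/12 = 1
  <chi_rho, chi_6> = (1/12)[1*(9)*conj(2) + 1*(3)*conj(2) + 2*(3)*conj(-1) + 2*(3)*conj(-1) + 3*(3)*conj(0) + 3*(1)*conj(0)]
      = (1/12)[(18) + (6) + (-6) + (-6) + (0) + (0)] = 12/12 = 1
Dimension check: dim(rho) = sum (mult * dim) = 3*1 + 1*1 + 1*1 + 0*1 + 1*2 + 1*2 = 9 = chi_rho(e) = 9.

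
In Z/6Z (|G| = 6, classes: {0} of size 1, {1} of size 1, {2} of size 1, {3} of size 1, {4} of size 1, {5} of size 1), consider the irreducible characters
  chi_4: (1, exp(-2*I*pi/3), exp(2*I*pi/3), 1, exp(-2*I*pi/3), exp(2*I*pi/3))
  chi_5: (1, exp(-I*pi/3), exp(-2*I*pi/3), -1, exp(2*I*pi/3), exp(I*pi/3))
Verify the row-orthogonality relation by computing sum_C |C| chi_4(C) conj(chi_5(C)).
Sum = 0; so <chi_4, chi_5> = 0 (distinct irreducibles are orthogonal).

Why: Compute term by term over conjugacy classes (|C| * chi_4(C) * conj(chi_5(C))):
  1*(1)*conj(1) + 1*(exp(-2*I*pi/3))*conj(exp(-I*pi/3)) + 1*(exp(2*I*pi/3))*conj(exp(-2*I*pi/3)) + 1*(1)*conj(-1) + 1*(exp(-2*I*pi/3))*conj(exp(2*I*pi/3)) + 1*(exp(2*I*pi/3))*conj(exp(I*pi/3))
  = (1) + (exp(-I*pi/3)) + (exp(-2*I*pi/3)) + (-1) + (exp(2*I*pi/3)) + (exp(I*pi/3))
  = 0.
(Exp terms are combined using exp(i*s)*conj(exp(i*t)) = exp(i*(s-t)), and sums of them are collapsed using the identity that for every m > 1 the m distinct m-th roots of unity sum to 0, e.g. 1 + exp(2*I*pi/3) + exp(-2*I*pi/3) = 0.)
Dividing by |G| = 6 gives 0/6 = 0, matching the row-orthogonality relation <chi_4, chi_5> = [chi_4 = chi_5].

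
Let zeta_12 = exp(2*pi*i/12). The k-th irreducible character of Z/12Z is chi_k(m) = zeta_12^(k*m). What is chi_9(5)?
chi_9(5) = zeta_12^45 = -I

Details: chi_9(5) = zeta_12^(9*5) = zeta_12^45. Since zeta_12^12 = 1, this equals zeta_12^9 = exp(2*pi*i*9/12) = -I.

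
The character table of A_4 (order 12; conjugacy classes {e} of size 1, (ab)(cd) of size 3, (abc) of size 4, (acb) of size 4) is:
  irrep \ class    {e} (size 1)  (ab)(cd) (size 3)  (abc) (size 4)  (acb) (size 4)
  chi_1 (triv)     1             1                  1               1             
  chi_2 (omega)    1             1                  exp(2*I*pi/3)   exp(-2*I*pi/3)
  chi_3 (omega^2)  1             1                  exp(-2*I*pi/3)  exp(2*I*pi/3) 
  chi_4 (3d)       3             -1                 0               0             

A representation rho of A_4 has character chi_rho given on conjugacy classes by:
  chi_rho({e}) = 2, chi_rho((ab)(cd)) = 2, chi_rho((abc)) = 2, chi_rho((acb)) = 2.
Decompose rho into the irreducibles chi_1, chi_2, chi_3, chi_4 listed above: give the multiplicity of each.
Multiplicities: chi_1: 2, chi_2: 0, chi_3: 0, chi_4: 0.

Derivation: Use <chi_rho, chi> = (1/|G|) sum_C |C| * chi_rho(C) * conj(chi(C)) with |G| = 12 for each irreducible chi in the table:
  <chi_rho, chi_1> = (1/12)[1*(2)*conj(1) + 3*(2)*conj(1) + 4*(2)*conj(1) + 4*(2)*conj(1)]
      = (1/12)[(2) + (6) + (8) + (8)] = 24/12 = 2
  <chi_rho, chi_2> = (1/12)[1*(2)*conj(1) + 3*(2)*conj(1) + 4*(2)*conj(exp(2*I*pi/3)) + 4*(2)*conj(exp(-2*I*pi/3))]
      = (1/12)[(2) + (6) + (8*exp(-2*I*pi/3)) + (8*exp(2*I*pi/3))] = 0/12 = 0
  <chi_rho, chi_3> = (1/12)[1*(2)*conj(1) + 3*(2)*conj(1) + 4*(2)*conj(exp(-2*I*pi/3)) + 4*(2)*conj(exp(2*I*pi/3))]
      = (1/12)[(2) + (6) + (8*exp(2*I*pi/3)) + (8*exp(-2*I*pi/3))] = 0/12 = 0
  <chi_rho, chi_4> = (1/12)[1*(2)*conj(3) + 3*(2)*conj(-1) + 4*(2)*conj(0) + 4*(2)*conj(0)]
      = (1/12)[(6) + (-6) + (0) + (0)] = 0/12 = 0
(Exp terms are combined using exp(i*s)*conj(exp(i*t)) = exp(i*(s-t)), and sums of them are collapsed using the identity that for every m > 1 the m distinct m-th roots of unity sum to 0, e.g. 1 + exp(2*I*pi/3) + exp(-2*I*pi/3) = 0.)
Dimension check: dim(rho) = sum (mult * dim) = 2*1 + 0*1 + 0*1 + 0*3 = 2 = chi_rho(e) = 2.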